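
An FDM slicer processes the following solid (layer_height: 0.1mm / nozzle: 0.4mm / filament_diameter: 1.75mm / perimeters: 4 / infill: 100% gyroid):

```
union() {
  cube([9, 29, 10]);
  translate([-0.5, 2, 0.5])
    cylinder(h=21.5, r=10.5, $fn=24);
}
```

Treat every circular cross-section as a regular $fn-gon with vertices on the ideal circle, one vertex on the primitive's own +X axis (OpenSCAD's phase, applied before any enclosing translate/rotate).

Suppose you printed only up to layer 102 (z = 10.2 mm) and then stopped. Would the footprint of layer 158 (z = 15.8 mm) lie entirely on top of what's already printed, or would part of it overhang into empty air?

entirely on top

Compare the two slices. At z = 10.2: the cube is absent (z outside [0, 10]); the r=10.5 cylinder at (-0.5, 2) gives a regular 24-gon of circumradius 10.5 (constant along its height) (area = (24/2)·10.500²·sin(360°/24) = 342.42 mm²); Combining (union): only the r=10.5 cylinder at (-0.5, 2) is present, so the union is just that shape — area = 342.42 mm². At z = 15.8: the cube is not intersected at this z (z outside [0, 10]); the cylinder at (-0.5, 2): section is a regular 24-gon, circumradius r=10.5 (area = (24/2)·10.500²·sin(360°/24) = 342.42 mm²); Taking the union: only the r=10.5 cylinder at (-0.5, 2) is present, so the union is just that shape — area = 342.42 mm². Checking containment: the cross-section at z = 15.8 is a subset of the cross-section at z = 10.2.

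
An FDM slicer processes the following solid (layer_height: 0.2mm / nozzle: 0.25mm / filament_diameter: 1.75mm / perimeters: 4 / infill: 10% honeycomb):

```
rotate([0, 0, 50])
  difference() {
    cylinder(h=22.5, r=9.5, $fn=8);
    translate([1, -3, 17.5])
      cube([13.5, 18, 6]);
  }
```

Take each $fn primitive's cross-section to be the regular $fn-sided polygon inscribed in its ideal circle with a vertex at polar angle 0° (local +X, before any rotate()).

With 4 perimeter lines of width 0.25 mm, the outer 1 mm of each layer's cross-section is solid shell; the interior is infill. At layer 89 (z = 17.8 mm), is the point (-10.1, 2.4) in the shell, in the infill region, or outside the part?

outside

At z = 17.8 mm: the cylinder: section is a regular 8-gon, circumradius r=9.5; the cube at (1, -3) is present — its section is the full 13.5×18 rectangle; Subtracting the remaining from the first: starting from the r=9.5 cylinder, the 13.5×18 cube at (1, -3) partially overlaps it — only the 78.16 mm² overlap (of its 243.00 mm²) is removed, clipping the outline — 1 connected region; (rotated 50° about Z; rotation is an isometry so areas/perimeters/island counts are preserved). Overall, the cross-section is a single solid region. Undo the 50° rotation: the query point maps to (-4.654, 9.280) in the un-rotated model frame. The nearest boundary edge runs (-6.72, 6.72)→(0.00, 9.50); distance from the point to it = 1.58 mm. The point is not inside any of the regions above, so it lies outside the cross-section (1.58 mm from the nearest boundary).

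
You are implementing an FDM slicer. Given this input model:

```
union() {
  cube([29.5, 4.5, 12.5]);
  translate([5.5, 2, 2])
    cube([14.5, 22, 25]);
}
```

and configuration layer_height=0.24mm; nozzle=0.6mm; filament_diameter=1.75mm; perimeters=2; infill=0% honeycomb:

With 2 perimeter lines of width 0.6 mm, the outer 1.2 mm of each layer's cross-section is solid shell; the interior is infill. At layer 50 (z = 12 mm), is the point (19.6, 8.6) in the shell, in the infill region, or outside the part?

shell

At z = 12 mm: the cube is present — its section is the full 29.5×4.5 rectangle; the 14.5×22 cube at (5.5, 2) contributes its full rectangle; Combining (union): the regions partially overlap (shared area 36.25 mm²), so overlapping operands fuse into one piece — 1 connected region. Overall, the cross-section is a single solid region. The nearest boundary edge runs (20.00, 24.00)→(20.00, 4.50); distance from the point to it = 0.40 mm. The point is inside the cross-section, 0.40 mm from the nearest boundary — within the 1.2 mm shell band (2 × 0.6).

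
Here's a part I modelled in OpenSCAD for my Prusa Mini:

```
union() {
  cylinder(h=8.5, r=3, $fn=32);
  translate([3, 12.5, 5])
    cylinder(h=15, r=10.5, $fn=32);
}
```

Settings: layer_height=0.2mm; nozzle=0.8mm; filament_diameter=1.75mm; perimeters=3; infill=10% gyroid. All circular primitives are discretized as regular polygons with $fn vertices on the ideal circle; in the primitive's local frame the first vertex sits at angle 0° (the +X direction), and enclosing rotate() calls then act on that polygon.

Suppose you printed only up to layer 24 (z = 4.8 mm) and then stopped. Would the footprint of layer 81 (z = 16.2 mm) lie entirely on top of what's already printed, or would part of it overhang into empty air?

Compare the two slices. At z = 4.8: the r=3 cylinder gives a regular 32-gon of circumradius 3 (constant along its height) (area = (32/2)·3.000²·sin(360°/32) = 28.09 mm²); the cylinder at (3, 12.5) is not intersected at this z (z outside [5, 20]); Combining (union): only the r=3 cylinder is present, so the union is just that shape — area = 28.09 mm². At z = 16.2: the cylinder is absent (z outside [0, 8.5]); the r=10.5 cylinder at (3, 12.5) gives a regular 32-gon of circumradius 10.5 (constant along its height) (area = (32/2)·10.500²·sin(360°/32) = 344.14 mm²); Taking the union: only the r=10.5 cylinder at (3, 12.5) is present, so the union is just that shape — area = 344.14 mm². Checking containment: at z = 16.2 the cross-section extends beyond the z = 4.8 cross-section by about 342.83 mm².

part overhangs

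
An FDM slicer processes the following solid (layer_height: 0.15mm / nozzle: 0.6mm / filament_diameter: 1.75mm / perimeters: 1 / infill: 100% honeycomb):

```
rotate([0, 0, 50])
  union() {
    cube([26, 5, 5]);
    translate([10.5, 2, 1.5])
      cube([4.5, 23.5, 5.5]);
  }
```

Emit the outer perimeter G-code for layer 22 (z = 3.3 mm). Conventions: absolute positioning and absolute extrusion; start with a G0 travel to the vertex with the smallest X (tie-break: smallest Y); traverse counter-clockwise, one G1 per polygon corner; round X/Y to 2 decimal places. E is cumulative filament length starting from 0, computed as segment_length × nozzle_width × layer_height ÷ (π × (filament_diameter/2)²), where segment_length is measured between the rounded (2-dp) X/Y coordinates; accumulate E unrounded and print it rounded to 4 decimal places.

At z = 3.3 mm: the 26×5 cube contributes its full rectangle; the 4.5×23.5 cube at (10.5, 2) contributes its full rectangle; Combining (union): the regions partially overlap (shared area 13.50 mm²), so overlapping operands fuse into one piece — 1 connected region; (rotated 50° about Z; rotation is an isometry so areas/perimeters/island counts are preserved). The outline is a single polygon with 8 vertices. Extrusion per mm of travel: 0.6 × 0.15 / (π × 0.875²) = 0.037418. Accumulating E over each segment gives final E = 3.8538.

G0 X-12.78 Y24.43 Z3.30
G1 X2.92 Y11.26 E0.7668
G1 X-3.83 Y3.21 E1.1599
G1 X0.00 Y0.00 E1.3469
G1 X16.71 Y19.92 E2.3197
G1 X12.88 Y23.13 E2.5067
G1 X5.81 Y14.70 E2.9184
G1 X-9.89 Y27.88 E3.6854
G1 X-12.78 Y24.43 E3.8538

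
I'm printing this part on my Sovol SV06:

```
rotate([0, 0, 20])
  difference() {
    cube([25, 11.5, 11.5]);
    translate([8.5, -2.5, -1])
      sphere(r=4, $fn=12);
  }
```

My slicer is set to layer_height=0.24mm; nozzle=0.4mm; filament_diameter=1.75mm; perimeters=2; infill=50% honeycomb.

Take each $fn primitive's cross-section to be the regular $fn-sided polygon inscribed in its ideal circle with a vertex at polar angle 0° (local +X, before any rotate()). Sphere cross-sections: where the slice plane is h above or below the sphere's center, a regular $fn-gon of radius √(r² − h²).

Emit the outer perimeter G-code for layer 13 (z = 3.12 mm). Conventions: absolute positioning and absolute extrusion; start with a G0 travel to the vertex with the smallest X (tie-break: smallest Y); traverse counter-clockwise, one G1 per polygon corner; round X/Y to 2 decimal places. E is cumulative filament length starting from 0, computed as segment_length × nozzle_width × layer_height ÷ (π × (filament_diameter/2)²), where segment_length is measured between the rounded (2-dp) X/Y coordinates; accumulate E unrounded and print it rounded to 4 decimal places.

G0 X-3.93 Y10.81 Z3.12
G1 X0.00 Y0.00 E0.4591
G1 X23.49 Y8.55 E1.4568
G1 X19.56 Y19.36 E1.9159
G1 X-3.93 Y10.81 E2.9136

At z = 3.12 mm: the cube is present — its section is the full 25×11.5 rectangle; the sphere at (8.5, -2.5) is not intersected at this z (|z−center|=4.120 > r=4); After the difference (first − rest): none of the subtracted shapes is present at this height, so the 25×11.5 cube is unchanged — 1 connected region; (rotated 20° about Z; rotation is an isometry so areas/perimeters/island counts are preserved). The outline is a single polygon with 4 vertices. Extrusion per mm of travel: 0.4 × 0.24 / (π × 0.875²) = 0.039912. Accumulating E over each segment gives final E = 2.9136.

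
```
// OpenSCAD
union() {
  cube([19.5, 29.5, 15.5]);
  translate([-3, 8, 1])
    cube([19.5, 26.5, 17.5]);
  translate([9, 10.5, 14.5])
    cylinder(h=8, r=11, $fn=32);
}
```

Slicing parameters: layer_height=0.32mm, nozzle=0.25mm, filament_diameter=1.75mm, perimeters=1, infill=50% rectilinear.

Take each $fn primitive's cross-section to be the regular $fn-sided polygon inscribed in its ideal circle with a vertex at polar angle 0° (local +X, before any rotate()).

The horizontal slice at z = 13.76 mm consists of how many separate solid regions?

At z = 13.76 mm: the cube is present — its section is the full 19.5×29.5 rectangle; the cube at (-3, 8) (footprint 19.5×26.5) is included at this height; the cylinder at (9, 10.5) does not reach this height (z outside [14.5, 22.5]); Combining (union): the regions partially overlap (shared area 354.75 mm²), so overlapping operands fuse into one piece — 1 connected region. The result has 1 disconnected region.

1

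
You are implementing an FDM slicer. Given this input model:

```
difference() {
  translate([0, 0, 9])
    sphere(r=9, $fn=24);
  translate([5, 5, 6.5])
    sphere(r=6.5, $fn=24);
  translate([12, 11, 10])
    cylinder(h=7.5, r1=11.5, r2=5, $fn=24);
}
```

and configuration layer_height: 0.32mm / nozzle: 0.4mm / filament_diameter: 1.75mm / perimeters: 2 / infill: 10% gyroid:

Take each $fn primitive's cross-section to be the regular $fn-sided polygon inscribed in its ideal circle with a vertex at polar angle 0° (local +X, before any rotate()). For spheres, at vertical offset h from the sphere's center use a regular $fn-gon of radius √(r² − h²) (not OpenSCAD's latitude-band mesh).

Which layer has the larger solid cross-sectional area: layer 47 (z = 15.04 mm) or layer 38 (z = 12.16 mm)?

layer 38 (z = 12.16 mm)

Layer 47 (z = 15.04): the sphere: section is a regular 24-gon, circumradius = √(r²−h²) = √(9²−6.04²) = 6.672 (area = (24/2)·6.672²·sin(360°/24) = 138.27 mm²); the sphere at (5, 5) does not reach this height (|z−center|=8.540 > r=6.5); the cone at (12, 11) contributes a regular 24-gon of circumradius 7.132 (interpolated between r1=11.5 and r2=5 at t=0.672) (area = (24/2)·7.132²·sin(360°/24) = 157.98 mm²); Taking the first minus the rest: starting from the r=9 sphere (138.27 mm²), the cone at (12, 11) misses the remaining region (no effect) — area = 138.27 mm². So its area = 138.27 mm². Layer 38 (z = 12.16): the r=9 sphere contributes a regular 24-gon of circumradius √(9²−3.16²) = 8.427 (area = (24/2)·8.427²·sin(360°/24) = 220.56 mm²); the sphere at (5, 5): section is a regular 24-gon, circumradius = √(r²−h²) = √(6.5²−5.66²) = 3.196 (area = (24/2)·3.196²·sin(360°/24) = 31.72 mm²); the cone at (12, 11) contributes a regular 24-gon of circumradius 9.628 (interpolated between r1=11.5 and r2=5 at t=0.288) (area = (24/2)·9.628²·sin(360°/24) = 287.91 mm²); Subtracting the remaining from the first: starting from the r=9 sphere (220.56 mm²), the r=6.5 sphere at (5, 5) partially overlaps it — only the 22.83 mm² overlap (of its 31.72 mm²) is removed, clipping the outline; the cone at (12, 11) partially overlaps it — only the 0.41 mm² overlap (of its 287.91 mm²) is removed, clipping the outline — area = 197.31 mm². So its area = 197.31 mm². Layer 38 is larger (197.31 vs 138.27 mm²).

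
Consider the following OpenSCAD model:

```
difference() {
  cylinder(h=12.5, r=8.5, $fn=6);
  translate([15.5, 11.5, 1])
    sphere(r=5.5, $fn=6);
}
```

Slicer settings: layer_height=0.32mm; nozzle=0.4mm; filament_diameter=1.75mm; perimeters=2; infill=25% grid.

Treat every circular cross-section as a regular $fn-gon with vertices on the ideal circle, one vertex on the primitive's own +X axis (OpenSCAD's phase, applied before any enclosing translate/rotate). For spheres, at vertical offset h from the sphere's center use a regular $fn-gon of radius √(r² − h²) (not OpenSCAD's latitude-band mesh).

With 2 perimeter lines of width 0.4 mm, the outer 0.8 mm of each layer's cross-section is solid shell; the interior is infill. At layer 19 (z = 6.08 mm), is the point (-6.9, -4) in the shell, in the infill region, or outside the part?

At z = 6.08 mm: the cylinder: section is a regular 6-gon, circumradius r=8.5; the r=5.5 sphere at (15.5, 11.5) contributes a regular 6-gon of circumradius √(5.5²−5.08²) = 2.108; After the difference (first − rest): starting from the r=8.5 cylinder, the r=5.5 sphere at (15.5, 11.5) misses the remaining region (no effect) — 1 connected region. Overall, the cross-section is a single solid region. The nearest boundary edge runs (-4.25, -7.36)→(-8.50, 0.00); distance from the point to it = 0.61 mm. The point is not inside any of the regions above, so it lies outside the cross-section (0.61 mm from the nearest boundary).

outside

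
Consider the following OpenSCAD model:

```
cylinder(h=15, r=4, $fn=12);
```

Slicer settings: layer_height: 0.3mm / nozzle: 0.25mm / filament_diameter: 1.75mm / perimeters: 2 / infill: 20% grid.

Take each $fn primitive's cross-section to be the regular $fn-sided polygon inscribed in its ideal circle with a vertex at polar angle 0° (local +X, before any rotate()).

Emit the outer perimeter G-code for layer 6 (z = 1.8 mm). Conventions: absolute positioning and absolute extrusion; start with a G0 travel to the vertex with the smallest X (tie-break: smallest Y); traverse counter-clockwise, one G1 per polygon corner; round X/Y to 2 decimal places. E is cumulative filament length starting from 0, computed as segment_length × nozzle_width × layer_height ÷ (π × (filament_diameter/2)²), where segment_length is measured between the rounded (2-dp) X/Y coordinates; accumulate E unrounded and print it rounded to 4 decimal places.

G0 X-4.00 Y0.00 Z1.80
G1 X-3.46 Y-2.00 E0.0646
G1 X-2.00 Y-3.46 E0.1290
G1 X0.00 Y-4.00 E0.1936
G1 X2.00 Y-3.46 E0.2582
G1 X3.46 Y-2.00 E0.3226
G1 X4.00 Y0.00 E0.3871
G1 X3.46 Y2.00 E0.4517
G1 X2.00 Y3.46 E0.5161
G1 X0.00 Y4.00 E0.5807
G1 X-2.00 Y3.46 E0.6453
G1 X-3.46 Y2.00 E0.7097
G1 X-4.00 Y0.00 E0.7743

At z = 1.8 mm: the r=4 cylinder contributes a regular 12-gon of circumradius 4. The outline is a single polygon with 12 vertices. Extrusion per mm of travel: 0.25 × 0.3 / (π × 0.875²) = 0.031181. Accumulating E over each segment gives final E = 0.7743.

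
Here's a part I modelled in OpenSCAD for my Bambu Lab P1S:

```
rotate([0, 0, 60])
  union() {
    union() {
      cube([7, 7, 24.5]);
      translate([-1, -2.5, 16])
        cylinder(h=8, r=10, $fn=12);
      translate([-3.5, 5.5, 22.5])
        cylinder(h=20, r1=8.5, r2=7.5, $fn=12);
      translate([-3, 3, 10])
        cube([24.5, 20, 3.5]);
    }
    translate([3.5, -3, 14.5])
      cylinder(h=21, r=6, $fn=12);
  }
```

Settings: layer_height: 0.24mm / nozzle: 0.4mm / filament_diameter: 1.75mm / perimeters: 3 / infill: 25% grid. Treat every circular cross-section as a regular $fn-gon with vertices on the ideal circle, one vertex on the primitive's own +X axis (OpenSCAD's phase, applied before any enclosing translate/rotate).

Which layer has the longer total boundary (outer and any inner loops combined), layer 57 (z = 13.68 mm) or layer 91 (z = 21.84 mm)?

layer 91 (z = 21.84 mm)

Layer 57 (z = 13.68): the cube (footprint 7×7) is included at this height (perimeter 28.00 mm); the cylinder at (-1, -2.5) is absent (z outside [16, 24]); the cone at (-3.5, 5.5) is not intersected at this z (z outside [22.5, 42.5]); the cube at (-3, 3) does not reach this height (z outside [10, 13.5]); Merging all regions: only the 7×7 cube is present, so the union is just that shape — boundary = 28.00 mm; the cylinder at (3.5, -3) is absent (z outside [14.5, 35.5]); Combining (union): only that combined region is present, so the union is just that shape — boundary = 28.00 mm; (rotated 60° about Z; rotation is an isometry so areas/perimeters/island counts are preserved). So its perimeter = 28.00 mm. Layer 91 (z = 21.84): the 7×7 cube contributes its full rectangle (perimeter 28.00 mm); the r=10 cylinder at (-1, -2.5) contributes a regular 12-gon of circumradius 10 (perimeter = 2·12·10.000·sin(180°/12) = 62.12 mm); the cone at (-3.5, 5.5) does not reach this height (z outside [22.5, 42.5]); the cube at (-3, 3) is absent (z outside [10, 13.5]); Merging all regions: the regions partially overlap (shared area 40.66 mm²), so the edge portions inside another operand are dropped and the merged outline is re-measured after clipping — boundary = 64.60 mm; the r=6 cylinder at (3.5, -3) contributes a regular 12-gon of circumradius 6 (perimeter = 2·12·6.000·sin(180°/12) = 37.27 mm); Taking the union: the regions partially overlap (shared area 104.57 mm²), so the edge portions inside another operand are dropped and the merged outline is re-measured after clipping — boundary = 65.12 mm; (whole slice rotated 60° about Z — lengths, areas and connectivity unchanged). So its perimeter = 65.12 mm. Layer 91 is larger (65.12 vs 28.00 mm).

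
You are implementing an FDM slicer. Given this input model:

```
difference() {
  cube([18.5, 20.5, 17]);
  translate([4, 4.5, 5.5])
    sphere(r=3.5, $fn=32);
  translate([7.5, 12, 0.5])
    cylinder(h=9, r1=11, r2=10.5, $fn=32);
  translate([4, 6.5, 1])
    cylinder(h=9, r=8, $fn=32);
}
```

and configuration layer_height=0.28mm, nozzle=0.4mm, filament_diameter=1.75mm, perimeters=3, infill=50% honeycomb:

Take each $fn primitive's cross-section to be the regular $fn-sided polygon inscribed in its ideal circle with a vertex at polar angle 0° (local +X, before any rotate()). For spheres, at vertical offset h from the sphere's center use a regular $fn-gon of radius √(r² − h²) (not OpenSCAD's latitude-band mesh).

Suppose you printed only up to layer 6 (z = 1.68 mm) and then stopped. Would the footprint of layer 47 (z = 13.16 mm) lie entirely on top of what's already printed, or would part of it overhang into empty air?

part overhangs

Compare the two slices. At z = 1.68: the cube is present — its section is the full 18.5×20.5 rectangle (area 379.25 mm²); the sphere at (4, 4.5) is absent (|z−center|=3.820 > r=3.5); the cone at (7.5, 12) (r1=11→r2=10.5) has section circumradius 10.934 here — a regular 32-gon (area = (32/2)·10.934²·sin(360°/32) = 373.21 mm²); the r=8 cylinder at (4, 6.5) gives a regular 32-gon of circumradius 8 (constant along its height) (area = (32/2)·8.000²·sin(360°/32) = 199.77 mm²); Subtracting the remaining from the first: starting from the 18.5×20.5 cube (379.25 mm²), the cone at (7.5, 12) partially overlaps it — only the 313.70 mm² overlap (of its 373.21 mm²) is removed, clipping the outline; the r=8 cylinder at (4, 6.5) partially overlaps it — only the 17.47 mm² overlap (of its 199.77 mm²) is removed, clipping the outline — area = 48.08 mm². At z = 13.16: the cube (footprint 18.5×20.5) is included at this height (area 379.25 mm²); the sphere at (4, 4.5) is not intersected at this z (|z−center|=7.660 > r=3.5); the cone at (7.5, 12) does not reach this height (z outside [0.5, 9.5]); the cylinder at (4, 6.5) does not reach this height (z outside [1, 10]); After the difference (first − rest): none of the subtracted shapes is present at this height, so the 18.5×20.5 cube is unchanged — area = 379.25 mm². Checking containment: at z = 13.16 the cross-section extends beyond the z = 1.68 cross-section by about 331.17 mm².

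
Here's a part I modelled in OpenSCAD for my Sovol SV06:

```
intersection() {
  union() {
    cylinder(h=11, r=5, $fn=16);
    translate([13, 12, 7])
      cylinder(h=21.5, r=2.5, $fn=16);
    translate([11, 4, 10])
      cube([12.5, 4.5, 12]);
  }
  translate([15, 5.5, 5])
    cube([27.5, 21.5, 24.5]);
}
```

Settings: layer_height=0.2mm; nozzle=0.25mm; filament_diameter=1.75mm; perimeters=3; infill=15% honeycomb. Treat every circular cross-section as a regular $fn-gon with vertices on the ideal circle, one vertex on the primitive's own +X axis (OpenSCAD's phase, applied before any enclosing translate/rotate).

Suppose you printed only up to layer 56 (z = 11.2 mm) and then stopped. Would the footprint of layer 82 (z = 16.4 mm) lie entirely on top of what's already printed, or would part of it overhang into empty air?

entirely on top

Compare the two slices. At z = 11.2: the cylinder is not intersected at this z (z outside [0, 11]); the cylinder at (13, 12): section is a regular 16-gon, circumradius r=2.5 (area = (16/2)·2.500²·sin(360°/16) = 19.13 mm²); the 12.5×4.5 cube at (11, 4) contributes its full rectangle (area 56.25 mm²); Combining (union): the 2 present regions are separate (no shared area or edge), so areas and boundary lengths simply add and each stays a separate island — area = 75.38 mm²; the cube at (15, 5.5) (footprint 27.5×21.5) is included at this height (area 591.25 mm²); Keeping only the common overlap: the 27.5×21.5 cube at (15, 5.5) partially overlaps the result so far; clipping to the common part keeps 26.42 mm² — area = 26.42 mm². At z = 16.4: the cylinder is not intersected at this z (z outside [0, 11]); the r=2.5 cylinder at (13, 12) gives a regular 16-gon of circumradius 2.5 (constant along its height) (area = (16/2)·2.500²·sin(360°/16) = 19.13 mm²); the cube at (11, 4) is present — its section is the full 12.5×4.5 rectangle (area 56.25 mm²); Combining (union): the 2 present regions are separate (no shared area or edge), so areas and boundary lengths simply add and each stays a separate island — area = 75.38 mm²; the cube at (15, 5.5) (footprint 27.5×21.5) is included at this height (area 591.25 mm²); After intersecting: the 27.5×21.5 cube at (15, 5.5) partially overlaps the result so far; clipping to the common part keeps 26.42 mm² — area = 26.42 mm². Checking containment: the cross-section at z = 16.4 is a subset of the cross-section at z = 11.2.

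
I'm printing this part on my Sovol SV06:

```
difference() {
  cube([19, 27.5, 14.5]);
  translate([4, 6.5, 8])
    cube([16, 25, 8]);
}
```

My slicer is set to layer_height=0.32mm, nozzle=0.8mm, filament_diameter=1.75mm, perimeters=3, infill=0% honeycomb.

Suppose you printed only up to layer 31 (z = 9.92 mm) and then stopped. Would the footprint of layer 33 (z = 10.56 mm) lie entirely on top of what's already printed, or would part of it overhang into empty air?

Compare the two slices. At z = 9.92: the cube is present — its section is the full 19×27.5 rectangle (area 522.50 mm²); the cube at (4, 6.5) is present — its section is the full 16×25 rectangle (area 400.00 mm²); After the difference (first − rest): starting from the 19×27.5 cube (522.50 mm²), the 16×25 cube at (4, 6.5) partially overlaps it — only the 315.00 mm² overlap (of its 400.00 mm²) is removed, clipping the outline — area = 207.50 mm². At z = 10.56: the 19×27.5 cube contributes its full rectangle (area 522.50 mm²); the cube at (4, 6.5) is present — its section is the full 16×25 rectangle (area 400.00 mm²); Subtracting the remaining from the first: starting from the 19×27.5 cube (522.50 mm²), the 16×25 cube at (4, 6.5) partially overlaps it — only the 315.00 mm² overlap (of its 400.00 mm²) is removed, clipping the outline — area = 207.50 mm². Checking containment: the cross-section at z = 10.56 is a subset of the cross-section at z = 9.92.

entirely on top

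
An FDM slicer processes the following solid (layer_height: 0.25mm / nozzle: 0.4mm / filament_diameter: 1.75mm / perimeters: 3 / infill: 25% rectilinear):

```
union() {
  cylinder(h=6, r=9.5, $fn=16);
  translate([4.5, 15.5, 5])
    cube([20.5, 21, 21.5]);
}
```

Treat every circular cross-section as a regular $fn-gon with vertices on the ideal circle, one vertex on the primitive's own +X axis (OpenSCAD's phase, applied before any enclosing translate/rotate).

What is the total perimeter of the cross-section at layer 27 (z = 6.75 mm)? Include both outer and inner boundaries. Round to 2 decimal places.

83.00 mm

At z = 6.75 mm: the cylinder is absent (z outside [0, 6]); the 20.5×21 cube at (4.5, 15.5) contributes its full rectangle (perimeter 83.00 mm); Combining (union): only the 20.5×21 cube at (4.5, 15.5) is present, so the union is just that shape — boundary = 83.00 mm. Overall, the cross-section is a single solid region. Total boundary length (outer) = 83.00 mm.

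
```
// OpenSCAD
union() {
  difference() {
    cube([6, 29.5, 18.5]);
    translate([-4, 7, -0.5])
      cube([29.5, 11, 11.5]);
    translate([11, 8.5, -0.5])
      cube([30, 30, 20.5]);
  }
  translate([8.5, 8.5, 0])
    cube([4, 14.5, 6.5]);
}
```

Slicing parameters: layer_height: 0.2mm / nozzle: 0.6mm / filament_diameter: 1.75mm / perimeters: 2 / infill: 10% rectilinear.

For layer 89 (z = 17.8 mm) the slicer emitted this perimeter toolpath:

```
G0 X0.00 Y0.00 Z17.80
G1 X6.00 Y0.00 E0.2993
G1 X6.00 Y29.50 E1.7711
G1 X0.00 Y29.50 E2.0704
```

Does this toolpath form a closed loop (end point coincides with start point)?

Start point (G0): (0.00, 0.00). End point (last G1): the path does not return to the start — open.

no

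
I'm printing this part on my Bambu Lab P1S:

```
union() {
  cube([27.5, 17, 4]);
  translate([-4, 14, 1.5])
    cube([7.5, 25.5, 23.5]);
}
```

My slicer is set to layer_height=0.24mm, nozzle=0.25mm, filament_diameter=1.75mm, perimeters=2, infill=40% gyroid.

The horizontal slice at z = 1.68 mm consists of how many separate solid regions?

At z = 1.68 mm: the 27.5×17 cube contributes its full rectangle; the 7.5×25.5 cube at (-4, 14) contributes its full rectangle; Merging all regions: the regions partially overlap (shared area 10.50 mm²), so overlapping operands fuse into one piece — 1 connected region. The result has 1 disconnected region.

1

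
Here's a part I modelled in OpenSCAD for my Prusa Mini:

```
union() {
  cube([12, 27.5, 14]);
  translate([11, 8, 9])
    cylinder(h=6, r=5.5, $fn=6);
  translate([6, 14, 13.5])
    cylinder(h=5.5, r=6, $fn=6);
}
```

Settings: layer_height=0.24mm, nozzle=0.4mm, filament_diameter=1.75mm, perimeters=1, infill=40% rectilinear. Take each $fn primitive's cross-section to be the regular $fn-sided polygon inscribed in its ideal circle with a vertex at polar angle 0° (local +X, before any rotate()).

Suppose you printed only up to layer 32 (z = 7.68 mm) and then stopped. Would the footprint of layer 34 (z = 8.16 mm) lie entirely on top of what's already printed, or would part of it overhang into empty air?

entirely on top

Compare the two slices. At z = 7.68: the cube is present — its section is the full 12×27.5 rectangle (area 330.00 mm²); the cylinder at (11, 8) is not intersected at this z (z outside [9, 15]); the cylinder at (6, 14) is absent (z outside [13.5, 19]); Taking the union: only the 12×27.5 cube is present, so the union is just that shape — area = 330.00 mm². At z = 8.16: the 12×27.5 cube contributes its full rectangle (area 330.00 mm²); the cylinder at (11, 8) is not intersected at this z (z outside [9, 15]); the cylinder at (6, 14) is not intersected at this z (z outside [13.5, 19]); Merging all regions: only the 12×27.5 cube is present, so the union is just that shape — area = 330.00 mm². Checking containment: the cross-section at z = 8.16 is a subset of the cross-section at z = 7.68.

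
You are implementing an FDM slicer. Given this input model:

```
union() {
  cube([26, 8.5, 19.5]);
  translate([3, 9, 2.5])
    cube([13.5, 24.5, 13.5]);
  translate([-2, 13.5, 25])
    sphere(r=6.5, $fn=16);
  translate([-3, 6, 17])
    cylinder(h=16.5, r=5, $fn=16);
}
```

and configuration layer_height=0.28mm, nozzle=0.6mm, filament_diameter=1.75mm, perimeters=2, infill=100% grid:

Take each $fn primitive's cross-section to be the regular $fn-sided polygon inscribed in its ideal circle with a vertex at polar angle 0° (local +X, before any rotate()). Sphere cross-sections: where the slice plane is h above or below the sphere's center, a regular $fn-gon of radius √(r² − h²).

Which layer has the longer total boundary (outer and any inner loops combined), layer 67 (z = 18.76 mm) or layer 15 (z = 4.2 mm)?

Layer 67 (z = 18.76): the cube (footprint 26×8.5) is included at this height (perimeter 69.00 mm); the cube at (3, 9) is not intersected at this z (z outside [2.5, 16]); the r=6.5 sphere at (-2, 13.5) contributes a regular 16-gon of circumradius √(6.5²−6.24²) = 1.820 (perimeter = 2·16·1.820·sin(180°/16) = 11.36 mm); the r=5 cylinder at (-3, 6) gives a regular 16-gon of circumradius 5 (constant along its height) (perimeter = 2·16·5.000·sin(180°/16) = 31.21 mm); Taking the union: the regions partially overlap (shared area 9.60 mm²), so the edge portions inside another operand are dropped and the merged outline is re-measured after clipping — boundary = 96.75 mm. So its perimeter = 96.75 mm. Layer 15 (z = 4.2): the cube is present — its section is the full 26×8.5 rectangle (perimeter 69.00 mm); the cube at (3, 9) (footprint 13.5×24.5) is included at this height (perimeter 76.00 mm); the sphere at (-2, 13.5) is absent (|z−center|=20.800 > r=6.5); the cylinder at (-3, 6) does not reach this height (z outside [17, 33.5]); Combining (union): the 2 present regions are separate (no shared area or edge), so areas and boundary lengths simply add and each stays a separate island — boundary = 145.00 mm. So its perimeter = 145.00 mm. Layer 15 is larger (145.00 vs 96.75 mm).

layer 15 (z = 4.2 mm)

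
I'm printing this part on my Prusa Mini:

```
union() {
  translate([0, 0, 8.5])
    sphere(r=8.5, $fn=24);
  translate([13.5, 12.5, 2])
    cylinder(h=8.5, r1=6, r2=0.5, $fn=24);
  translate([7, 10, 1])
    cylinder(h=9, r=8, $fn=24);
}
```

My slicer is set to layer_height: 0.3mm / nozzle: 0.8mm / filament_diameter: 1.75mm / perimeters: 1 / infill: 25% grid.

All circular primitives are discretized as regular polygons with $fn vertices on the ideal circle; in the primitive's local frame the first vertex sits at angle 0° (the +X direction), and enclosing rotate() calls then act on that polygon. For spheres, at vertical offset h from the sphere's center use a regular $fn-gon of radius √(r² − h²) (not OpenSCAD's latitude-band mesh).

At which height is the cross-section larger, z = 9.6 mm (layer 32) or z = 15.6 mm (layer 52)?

Layer 32 (z = 9.6): the sphere: section is a regular 24-gon, circumradius = √(r²−h²) = √(8.5²−1.1²) = 8.429 (area = (24/2)·8.429²·sin(360°/24) = 220.64 mm²); the cone at (13.5, 12.5) contributes a regular 24-gon of circumradius 1.082 (interpolated between r1=6 and r2=0.5 at t=0.894) (area = (24/2)·1.082²·sin(360°/24) = 3.64 mm²); the r=8 cylinder at (7, 10) gives a regular 24-gon of circumradius 8 (constant along its height) (area = (24/2)·8.000²·sin(360°/24) = 198.77 mm²); Taking the union: the regions partially overlap — summed areas 423.05 mm² minus the doubly-counted overlap 34.29 mm² gives 388.76 mm² — area = 388.76 mm². So its area = 388.76 mm². Layer 52 (z = 15.6): the r=8.5 sphere slices to a regular 24-gon of circumradius 4.673 (√(r²−h²) with h=7.1 from center) (area = (24/2)·4.673²·sin(360°/24) = 67.83 mm²); the cone at (13.5, 12.5) is absent (z outside [2, 10.5]); the cylinder at (7, 10) is absent (z outside [1, 10]); Merging all regions: only the r=8.5 sphere is present, so the union is just that shape — area = 67.83 mm². So its area = 67.83 mm². Layer 32 is larger (388.76 vs 67.83 mm²).

layer 32 (z = 9.6 mm)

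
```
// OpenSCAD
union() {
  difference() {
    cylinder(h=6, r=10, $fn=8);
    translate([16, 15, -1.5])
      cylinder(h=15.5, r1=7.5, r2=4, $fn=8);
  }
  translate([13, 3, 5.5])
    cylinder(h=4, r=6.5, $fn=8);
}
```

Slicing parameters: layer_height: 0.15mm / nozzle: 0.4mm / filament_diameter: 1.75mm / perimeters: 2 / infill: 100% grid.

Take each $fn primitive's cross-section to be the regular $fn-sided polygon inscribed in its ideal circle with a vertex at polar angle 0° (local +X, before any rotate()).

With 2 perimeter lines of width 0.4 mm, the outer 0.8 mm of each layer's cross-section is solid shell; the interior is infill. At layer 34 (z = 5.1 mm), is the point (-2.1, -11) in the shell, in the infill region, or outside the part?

outside

At z = 5.1 mm: the r=10 cylinder contributes a regular 8-gon of circumradius 10; the cone at (16, 15) contributes a regular 8-gon of circumradius 6.010 (interpolated between r1=7.5 and r2=4 at t=0.426); After the difference (first − rest): starting from the r=10 cylinder, the cone at (16, 15) misses the remaining region (no effect) — 1 connected region; the cylinder at (13, 3) is absent (z outside [5.5, 9.5]); Taking the union: only the result so far is present, so the union is just that shape — 1 connected region. Overall, the cross-section is a single solid region. The nearest boundary edge runs (-0.00, -10.00)→(-7.07, -7.07); distance from the point to it = 1.73 mm. The point is not inside any of the regions above, so it lies outside the cross-section (1.73 mm from the nearest boundary).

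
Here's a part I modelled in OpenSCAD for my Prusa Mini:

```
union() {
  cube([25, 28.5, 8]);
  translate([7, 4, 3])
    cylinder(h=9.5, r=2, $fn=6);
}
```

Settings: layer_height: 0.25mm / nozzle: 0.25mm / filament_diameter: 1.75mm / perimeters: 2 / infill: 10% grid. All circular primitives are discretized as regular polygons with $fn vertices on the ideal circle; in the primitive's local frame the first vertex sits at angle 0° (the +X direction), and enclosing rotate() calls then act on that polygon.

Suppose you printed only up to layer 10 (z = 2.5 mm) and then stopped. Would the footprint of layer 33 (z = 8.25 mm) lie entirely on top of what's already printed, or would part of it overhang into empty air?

Compare the two slices. At z = 2.5: the cube is present — its section is the full 25×28.5 rectangle (area 712.50 mm²); the cylinder at (7, 4) is absent (z outside [3, 12.5]); Combining (union): only the 25×28.5 cube is present, so the union is just that shape — area = 712.50 mm². At z = 8.25: the cube does not reach this height (z outside [0, 8]); the r=2 cylinder at (7, 4) gives a regular 6-gon of circumradius 2 (constant along its height) (area = (6/2)·2.000²·sin(360°/6) = 10.39 mm²); Merging all regions: only the r=2 cylinder at (7, 4) is present, so the union is just that shape — area = 10.39 mm². Checking containment: the cross-section at z = 8.25 is a subset of the cross-section at z = 2.5.

entirely on top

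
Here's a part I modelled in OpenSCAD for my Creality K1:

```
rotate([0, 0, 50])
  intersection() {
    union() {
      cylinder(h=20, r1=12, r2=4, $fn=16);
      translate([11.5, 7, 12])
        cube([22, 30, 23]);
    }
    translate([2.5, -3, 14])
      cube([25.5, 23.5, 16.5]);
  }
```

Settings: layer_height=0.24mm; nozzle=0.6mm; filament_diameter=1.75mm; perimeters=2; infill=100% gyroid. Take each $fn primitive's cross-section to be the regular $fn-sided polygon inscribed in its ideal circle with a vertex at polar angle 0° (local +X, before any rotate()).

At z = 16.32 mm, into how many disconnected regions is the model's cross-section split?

2

At z = 16.32 mm: the cone contributes a regular 16-gon of circumradius 5.472 (interpolated between r1=12 and r2=4 at t=0.816); the cube at (11.5, 7) is present — its section is the full 22×30 rectangle; Taking the union: the 2 present regions are separate (no shared area or edge), so areas and boundary lengths simply add and each stays a separate island — 2 connected regions; the 25.5×23.5 cube at (2.5, -3) contributes its full rectangle; After intersecting: the 25.5×23.5 cube at (2.5, -3) partially overlaps that combined region; clipping to the common part keeps 240.48 mm² — 2 connected regions; (whole slice rotated 50° about Z — lengths, areas and connectivity unchanged). The result has 2 disconnected regions.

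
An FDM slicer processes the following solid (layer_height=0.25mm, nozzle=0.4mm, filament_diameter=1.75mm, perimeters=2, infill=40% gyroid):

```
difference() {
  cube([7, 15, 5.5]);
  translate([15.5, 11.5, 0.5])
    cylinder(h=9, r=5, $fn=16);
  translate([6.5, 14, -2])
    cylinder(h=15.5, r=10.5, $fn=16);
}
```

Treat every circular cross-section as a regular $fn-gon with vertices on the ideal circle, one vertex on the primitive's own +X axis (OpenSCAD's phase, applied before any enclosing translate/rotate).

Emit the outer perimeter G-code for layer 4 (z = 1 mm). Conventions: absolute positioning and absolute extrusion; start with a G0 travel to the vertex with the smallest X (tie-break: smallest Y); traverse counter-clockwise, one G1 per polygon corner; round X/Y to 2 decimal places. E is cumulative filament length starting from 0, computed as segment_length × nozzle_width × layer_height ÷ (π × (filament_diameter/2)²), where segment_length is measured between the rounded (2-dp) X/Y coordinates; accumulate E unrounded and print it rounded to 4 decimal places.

G0 X0.00 Y0.00 Z1.00
G1 X7.00 Y0.00 E0.2910
G1 X7.00 Y3.60 E0.4407
G1 X6.50 Y3.50 E0.4619
G1 X2.48 Y4.30 E0.6323
G1 X0.00 Y5.96 E0.7564
G1 X0.00 Y0.00 E1.0042

At z = 1 mm: the cube (footprint 7×15) is included at this height; the r=5 cylinder at (15.5, 11.5) contributes a regular 16-gon of circumradius 5; the r=10.5 cylinder at (6.5, 14) contributes a regular 16-gon of circumradius 10.5; Subtracting the remaining from the first: starting from the 7×15 cube, the r=5 cylinder at (15.5, 11.5) misses the remaining region (no effect); the r=10.5 cylinder at (6.5, 14) partially overlaps it — only the 74.83 mm² overlap (of its 337.53 mm²) is removed, clipping the outline — 1 connected region. The outline is a single polygon with 6 vertices. Extrusion per mm of travel: 0.4 × 0.25 / (π × 0.875²) = 0.041575. Accumulating E over each segment gives final E = 1.0042.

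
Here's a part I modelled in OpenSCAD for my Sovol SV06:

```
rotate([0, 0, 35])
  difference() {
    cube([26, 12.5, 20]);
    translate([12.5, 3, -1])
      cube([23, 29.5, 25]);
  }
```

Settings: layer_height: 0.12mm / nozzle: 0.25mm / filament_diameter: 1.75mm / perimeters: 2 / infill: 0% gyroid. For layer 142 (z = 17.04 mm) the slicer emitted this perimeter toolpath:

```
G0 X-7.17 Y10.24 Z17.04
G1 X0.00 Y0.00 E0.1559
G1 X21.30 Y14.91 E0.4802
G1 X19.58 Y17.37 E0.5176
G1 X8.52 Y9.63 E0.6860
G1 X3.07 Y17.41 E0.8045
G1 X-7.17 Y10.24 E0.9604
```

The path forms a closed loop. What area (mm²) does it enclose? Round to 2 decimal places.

196.82 mm²

Apply the shoelace formula to the sequence of (X, Y) vertices; enclosed area = 196.82 mm².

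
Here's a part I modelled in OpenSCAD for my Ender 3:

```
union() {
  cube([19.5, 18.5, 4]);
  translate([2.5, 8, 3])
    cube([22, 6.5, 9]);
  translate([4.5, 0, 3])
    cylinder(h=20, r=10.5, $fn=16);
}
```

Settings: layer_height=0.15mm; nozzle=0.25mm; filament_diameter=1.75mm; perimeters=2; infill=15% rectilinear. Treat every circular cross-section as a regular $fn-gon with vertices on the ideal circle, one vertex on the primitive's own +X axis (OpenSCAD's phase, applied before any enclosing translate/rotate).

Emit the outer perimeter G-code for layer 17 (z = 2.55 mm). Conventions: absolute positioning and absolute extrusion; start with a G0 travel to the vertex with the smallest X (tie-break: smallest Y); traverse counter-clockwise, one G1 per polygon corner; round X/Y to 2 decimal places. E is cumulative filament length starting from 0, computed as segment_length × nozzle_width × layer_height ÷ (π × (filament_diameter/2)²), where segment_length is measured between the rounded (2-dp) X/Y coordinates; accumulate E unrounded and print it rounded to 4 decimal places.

G0 X0.00 Y0.00 Z2.55
G1 X19.50 Y0.00 E0.3040
G1 X19.50 Y18.50 E0.5924
G1 X0.00 Y18.50 E0.8965
G1 X0.00 Y0.00 E1.1849

At z = 2.55 mm: the cube is present — its section is the full 19.5×18.5 rectangle; the cube at (2.5, 8) does not reach this height (z outside [3, 12]); the cylinder at (4.5, 0) does not reach this height (z outside [3, 23]); Taking the union: only the 19.5×18.5 cube is present, so the union is just that shape — 1 connected region. The outline is a single polygon with 4 vertices. Extrusion per mm of travel: 0.25 × 0.15 / (π × 0.875²) = 0.015591. Accumulating E over each segment gives final E = 1.1849.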